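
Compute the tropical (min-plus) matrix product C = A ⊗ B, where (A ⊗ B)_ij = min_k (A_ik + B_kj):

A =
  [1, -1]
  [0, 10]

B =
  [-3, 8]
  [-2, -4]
A ⊗ B =
  [-3, -5]
  [-3, 6]

Apply the min-plus product entry-by-entry:
  C[0][0] = min over k of (A[0][0] + B[0][0] = 1 + -3 = -2, A[0][1] + B[1][0] = -1 + -2 = -3) = -3 (attained at k = 1)
  C[0][1] = min over k of (A[0][0] + B[0][1] = 1 + 8 = 9, A[0][1] + B[1][1] = -1 + -4 = -5) = -5 (attained at k = 1)
  C[1][0] = min over k of (A[1][0] + B[0][0] = 0 + -3 = -3, A[1][1] + B[1][0] = 10 + -2 = 8) = -3 (attained at k = 0)
  C[1][1] = min over k of (A[1][0] + B[0][1] = 0 + 8 = 8, A[1][1] + B[1][1] = 10 + -4 = 6) = 6 (attained at k = 1)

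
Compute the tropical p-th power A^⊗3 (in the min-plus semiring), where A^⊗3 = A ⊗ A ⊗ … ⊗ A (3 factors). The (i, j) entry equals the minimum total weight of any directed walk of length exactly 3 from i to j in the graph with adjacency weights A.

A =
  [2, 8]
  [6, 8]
A^⊗3 =
  [6, 12]
  [10, 16]

Each entry (A^⊗3)_ij equals the minimum over all length-3 walks i = v_0 → v_1 → … → v_3 = j of Σ_t A[v_t][v_{t+1}]. For example, for (i, j) = (0, 1) we minimise over 4 possible intermediate vertex sequences; the minimum is 12, attained along the walk 0 → 0 → 0 → 1.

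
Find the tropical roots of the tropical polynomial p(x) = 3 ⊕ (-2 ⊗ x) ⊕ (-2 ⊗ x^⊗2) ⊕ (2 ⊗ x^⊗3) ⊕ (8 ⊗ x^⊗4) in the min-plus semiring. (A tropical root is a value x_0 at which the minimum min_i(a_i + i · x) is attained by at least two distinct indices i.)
Roots: {-6, -4, 0, 5}

Each tropical root is a break point of the lower envelope of the lines y = a_i + i · x (there are 5 lines, with slopes 0, 1, ..., 4). Only the lines that attain the minimum somewhere contribute to roots; other lines are dominated. Here the surviving (envelope) indices are i = 4, i = 3, i = 2, i = 1, i = 0.
Intersections between consecutive envelope lines give the roots: for adjacent envelope indices i < j the intersection is x = (a_i − a_j) / (j − i). Reading off the sorted break points: {-6, -4, 0, 5}.
Verification: at each break x_0, at least two indices attain the minimum of min_i(a_i + i · x_0).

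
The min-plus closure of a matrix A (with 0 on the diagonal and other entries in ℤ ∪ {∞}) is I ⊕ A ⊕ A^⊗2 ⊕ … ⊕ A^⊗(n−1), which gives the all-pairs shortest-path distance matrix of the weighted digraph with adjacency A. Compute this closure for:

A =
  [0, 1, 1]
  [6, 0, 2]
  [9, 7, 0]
Closure =
  [0, 1, 1]
  [6, 0, 2]
  [9, 7, 0]

This is the Floyd-Warshall all-pairs shortest-path computation. For each intermediate vertex k = 0, 1, …, 2, update dist[i][j] ← min(dist[i][j], dist[i][k] + dist[k][j]). The final matrix gives, for each (i, j), the minimum total weight of any directed path from i to j (possibly empty when i = j).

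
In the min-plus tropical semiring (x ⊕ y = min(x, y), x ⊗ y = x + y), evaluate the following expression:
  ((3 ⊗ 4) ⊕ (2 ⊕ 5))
((3 ⊗ 4) ⊕ (2 ⊕ 5)) = 2

Expand innermost to outermost. Recall ⊕ takes the minimum of its arguments and ⊗ takes their sum. Working out the expression ((3 ⊗ 4) ⊕ (2 ⊕ 5)) gives 2.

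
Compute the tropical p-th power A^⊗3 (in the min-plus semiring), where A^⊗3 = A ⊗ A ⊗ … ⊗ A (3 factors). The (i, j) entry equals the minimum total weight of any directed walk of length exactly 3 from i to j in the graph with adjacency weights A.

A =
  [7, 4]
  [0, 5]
A^⊗3 =
  [9, 8]
  [4, 9]

Each entry (A^⊗3)_ij equals the minimum over all length-3 walks i = v_0 → v_1 → … → v_3 = j of Σ_t A[v_t][v_{t+1}]. For example, for (i, j) = (0, 1) we minimise over 4 possible intermediate vertex sequences; the minimum is 8, attained along the walk 0 → 1 → 0 → 1.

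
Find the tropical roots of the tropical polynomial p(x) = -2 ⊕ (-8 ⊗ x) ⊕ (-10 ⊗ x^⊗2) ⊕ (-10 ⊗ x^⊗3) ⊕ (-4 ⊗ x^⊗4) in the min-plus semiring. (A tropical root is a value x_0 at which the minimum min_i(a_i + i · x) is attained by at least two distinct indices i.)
Roots: {-6, 0, 2, 6}

Each tropical root is a break point of the lower envelope of the lines y = a_i + i · x (there are 5 lines, with slopes 0, 1, ..., 4). Only the lines that attain the minimum somewhere contribute to roots; other lines are dominated. Here the surviving (envelope) indices are i = 4, i = 3, i = 2, i = 1, i = 0.
Intersections between consecutive envelope lines give the roots: for adjacent envelope indices i < j the intersection is x = (a_i − a_j) / (j − i). Reading off the sorted break points: {-6, 0, 2, 6}.
Verification: at each break x_0, at least two indices attain the minimum of min_i(a_i + i · x_0).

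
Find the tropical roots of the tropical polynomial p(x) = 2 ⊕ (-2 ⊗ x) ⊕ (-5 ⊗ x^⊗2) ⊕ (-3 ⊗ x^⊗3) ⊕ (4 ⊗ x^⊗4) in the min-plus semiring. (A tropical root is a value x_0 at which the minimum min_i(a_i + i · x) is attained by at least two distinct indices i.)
Roots: {-7, -2, 3, 4}

Each tropical root is a break point of the lower envelope of the lines y = a_i + i · x (there are 5 lines, with slopes 0, 1, ..., 4). Only the lines that attain the minimum somewhere contribute to roots; other lines are dominated. Here the surviving (envelope) indices are i = 4, i = 3, i = 2, i = 1, i = 0.
Intersections between consecutive envelope lines give the roots: for adjacent envelope indices i < j the intersection is x = (a_i − a_j) / (j − i). Reading off the sorted break points: {-7, -2, 3, 4}.
Verification: at each break x_0, at least two indices attain the minimum of min_i(a_i + i · x_0).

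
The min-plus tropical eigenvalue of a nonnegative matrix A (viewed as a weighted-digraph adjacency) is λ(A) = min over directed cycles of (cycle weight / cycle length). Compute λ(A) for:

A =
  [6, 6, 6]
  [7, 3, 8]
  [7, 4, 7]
λ(A) = 3

Enumerate directed cycles and compute their means (weight / length). Sample:
  cycle 0 → 0: weight = 6, length = 1, mean = 6/1 ≈ 6.000
  cycle 1 → 1: weight = 3, length = 1, mean = 3/1 ≈ 3.000
  cycle 2 → 2: weight = 7, length = 1, mean = 7/1 ≈ 7.000
  cycle 0 → 1 → 0: weight = 13, length = 2, mean = 13/2 ≈ 6.500
  cycle 0 → 2 → 0: weight = 13, length = 2, mean = 13/2 ≈ 6.500
  cycle 1 → 0 → 1: weight = 13, length = 2, mean = 13/2 ≈ 6.500
Minimum mean = 3.000, attained e.g. along the cycle 1 → 1 with weight 3 and length 1. So λ(A) = 3/1 = 3.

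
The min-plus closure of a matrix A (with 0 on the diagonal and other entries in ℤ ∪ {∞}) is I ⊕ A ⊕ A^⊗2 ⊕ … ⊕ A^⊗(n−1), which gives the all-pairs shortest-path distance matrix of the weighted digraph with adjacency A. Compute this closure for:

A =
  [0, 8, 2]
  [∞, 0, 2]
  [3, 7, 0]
Closure =
  [0, 8, 2]
  [5, 0, 2]
  [3, 7, 0]

This is the Floyd-Warshall all-pairs shortest-path computation. For each intermediate vertex k = 0, 1, …, 2, update dist[i][j] ← min(dist[i][j], dist[i][k] + dist[k][j]). The final matrix gives, for each (i, j), the minimum total weight of any directed path from i to j (possibly empty when i = j).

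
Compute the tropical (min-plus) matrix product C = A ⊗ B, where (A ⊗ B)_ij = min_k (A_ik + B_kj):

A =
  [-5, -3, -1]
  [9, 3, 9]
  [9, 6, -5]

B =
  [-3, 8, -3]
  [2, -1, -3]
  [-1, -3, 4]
A ⊗ B =
  [-8, -4, -8]
  [5, 2, 0]
  [-6, -8, -1]

Apply the min-plus product entry-by-entry:
  C[0][0] = min over k of (A[0][0] + B[0][0] = -5 + -3 = -8, A[0][1] + B[1][0] = -3 + 2 = -1, A[0][2] + B[2][0] = -1 + -1 = -2) = -8 (attained at k = 0)
  C[0][1] = min over k of (A[0][0] + B[0][1] = -5 + 8 = 3, A[0][1] + B[1][1] = -3 + -1 = -4, A[0][2] + B[2][1] = -1 + -3 = -4) = -4 (attained at k = 1)
  C[0][2] = min over k of (A[0][0] + B[0][2] = -5 + -3 = -8, A[0][1] + B[1][2] = -3 + -3 = -6, A[0][2] + B[2][2] = -1 + 4 = 3) = -8 (attained at k = 0)
  C[1][0] = min over k of (A[1][0] + B[0][0] = 9 + -3 = 6, A[1][1] + B[1][0] = 3 + 2 = 5, A[1][2] + B[2][0] = 9 + -1 = 8) = 5 (attained at k = 1)
  C[1][1] = min over k of (A[1][0] + B[0][1] = 9 + 8 = 17, A[1][1] + B[1][1] = 3 + -1 = 2, A[1][2] + B[2][1] = 9 + -3 = 6) = 2 (attained at k = 1)
  C[1][2] = min over k of (A[1][0] + B[0][2] = 9 + -3 = 6, A[1][1] + B[1][2] = 3 + -3 = 0, A[1][2] + B[2][2] = 9 + 4 = 13) = 0 (attained at k = 1)
  C[2][0] = min over k of (A[2][0] + B[0][0] = 9 + -3 = 6, A[2][1] + B[1][0] = 6 + 2 = 8, A[2][2] + B[2][0] = -5 + -1 = -6) = -6 (attained at k = 2)
  C[2][1] = min over k of (A[2][0] + B[0][1] = 9 + 8 = 17, A[2][1] + B[1][1] = 6 + -1 = 5, A[2][2] + B[2][1] = -5 + -3 = -8) = -8 (attained at k = 2)
  C[2][2] = min over k of (A[2][0] + B[0][2] = 9 + -3 = 6, A[2][1] + B[1][2] = 6 + -3 = 3, A[2][2] + B[2][2] = -5 + 4 = -1) = -1 (attained at k = 2)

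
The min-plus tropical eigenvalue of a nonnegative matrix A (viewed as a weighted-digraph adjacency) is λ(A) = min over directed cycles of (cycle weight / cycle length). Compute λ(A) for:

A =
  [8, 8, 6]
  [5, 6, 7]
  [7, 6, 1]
λ(A) = 1

Enumerate directed cycles and compute their means (weight / length). Sample:
  cycle 0 → 0: weight = 8, length = 1, mean = 8/1 ≈ 8.000
  cycle 1 → 1: weight = 6, length = 1, mean = 6/1 ≈ 6.000
  cycle 2 → 2: weight = 1, length = 1, mean = 1/1 ≈ 1.000
  cycle 0 → 1 → 0: weight = 13, length = 2, mean = 13/2 ≈ 6.500
  cycle 0 → 2 → 0: weight = 13, length = 2, mean = 13/2 ≈ 6.500
  cycle 1 → 0 → 1: weight = 13, length = 2, mean = 13/2 ≈ 6.500
Minimum mean = 1.000, attained e.g. along the cycle 2 → 2 with weight 1 and length 1. So λ(A) = 1/1 = 1.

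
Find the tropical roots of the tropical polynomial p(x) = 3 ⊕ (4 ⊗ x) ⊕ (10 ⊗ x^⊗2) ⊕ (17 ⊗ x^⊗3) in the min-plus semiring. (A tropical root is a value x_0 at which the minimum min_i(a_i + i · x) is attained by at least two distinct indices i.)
Roots: {-7, -6, -1}

Each tropical root is a break point of the lower envelope of the lines y = a_i + i · x (there are 4 lines, with slopes 0, 1, ..., 3). Only the lines that attain the minimum somewhere contribute to roots; other lines are dominated. Here the surviving (envelope) indices are i = 3, i = 2, i = 1, i = 0.
Intersections between consecutive envelope lines give the roots: for adjacent envelope indices i < j the intersection is x = (a_i − a_j) / (j − i). Reading off the sorted break points: {-7, -6, -1}.
Verification: at each break x_0, at least two indices attain the minimum of min_i(a_i + i · x_0).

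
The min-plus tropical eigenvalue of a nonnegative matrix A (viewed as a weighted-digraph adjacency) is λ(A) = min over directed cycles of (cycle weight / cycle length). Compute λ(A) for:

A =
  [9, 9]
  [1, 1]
λ(A) = 1

Enumerate directed cycles and compute their means (weight / length). Sample:
  cycle 0 → 0: weight = 9, length = 1, mean = 9/1 ≈ 9.000
  cycle 1 → 1: weight = 1, length = 1, mean = 1/1 ≈ 1.000
  cycle 0 → 1 → 0: weight = 10, length = 2, mean = 10/2 ≈ 5.000
  cycle 1 → 0 → 1: weight = 10, length = 2, mean = 10/2 ≈ 5.000
Minimum mean = 1.000, attained e.g. along the cycle 1 → 1 with weight 1 and length 1. So λ(A) = 1/1 = 1.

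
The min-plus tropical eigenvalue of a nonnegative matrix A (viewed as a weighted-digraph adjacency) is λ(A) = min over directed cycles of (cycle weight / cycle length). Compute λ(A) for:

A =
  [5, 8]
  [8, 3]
λ(A) = 3

Enumerate directed cycles and compute their means (weight / length). Sample:
  cycle 0 → 0: weight = 5, length = 1, mean = 5/1 ≈ 5.000
  cycle 1 → 1: weight = 3, length = 1, mean = 3/1 ≈ 3.000
  cycle 0 → 1 → 0: weight = 16, length = 2, mean = 16/2 ≈ 8.000
  cycle 1 → 0 → 1: weight = 16, length = 2, mean = 16/2 ≈ 8.000
Minimum mean = 3.000, attained e.g. along the cycle 1 → 1 with weight 3 and length 1. So λ(A) = 3/1 = 3.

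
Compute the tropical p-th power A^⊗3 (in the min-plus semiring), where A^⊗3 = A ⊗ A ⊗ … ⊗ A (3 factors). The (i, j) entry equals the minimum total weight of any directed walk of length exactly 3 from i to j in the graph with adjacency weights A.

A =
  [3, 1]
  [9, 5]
A^⊗3 =
  [9, 7]
  [15, 13]

Each entry (A^⊗3)_ij equals the minimum over all length-3 walks i = v_0 → v_1 → … → v_3 = j of Σ_t A[v_t][v_{t+1}]. For example, for (i, j) = (0, 1) we minimise over 4 possible intermediate vertex sequences; the minimum is 7, attained along the walk 0 → 0 → 0 → 1.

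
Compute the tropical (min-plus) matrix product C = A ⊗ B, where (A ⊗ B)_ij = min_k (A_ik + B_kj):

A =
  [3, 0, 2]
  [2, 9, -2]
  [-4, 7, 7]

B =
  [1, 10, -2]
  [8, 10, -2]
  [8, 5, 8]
A ⊗ B =
  [4, 7, -2]
  [3, 3, 0]
  [-3, 6, -6]

Apply the min-plus product entry-by-entry:
  C[0][0] = min over k of (A[0][0] + B[0][0] = 3 + 1 = 4, A[0][1] + B[1][0] = 0 + 8 = 8, A[0][2] + B[2][0] = 2 + 8 = 10) = 4 (attained at k = 0)
  C[0][1] = min over k of (A[0][0] + B[0][1] = 3 + 10 = 13, A[0][1] + B[1][1] = 0 + 10 = 10, A[0][2] + B[2][1] = 2 + 5 = 7) = 7 (attained at k = 2)
  C[0][2] = min over k of (A[0][0] + B[0][2] = 3 + -2 = 1, A[0][1] + B[1][2] = 0 + -2 = -2, A[0][2] + B[2][2] = 2 + 8 = 10) = -2 (attained at k = 1)
  C[1][0] = min over k of (A[1][0] + B[0][0] = 2 + 1 = 3, A[1][1] + B[1][0] = 9 + 8 = 17, A[1][2] + B[2][0] = -2 + 8 = 6) = 3 (attained at k = 0)
  C[1][1] = min over k of (A[1][0] + B[0][1] = 2 + 10 = 12, A[1][1] + B[1][1] = 9 + 10 = 19, A[1][2] + B[2][1] = -2 + 5 = 3) = 3 (attained at k = 2)
  C[1][2] = min over k of (A[1][0] + B[0][2] = 2 + -2 = 0, A[1][1] + B[1][2] = 9 + -2 = 7, A[1][2] + B[2][2] = -2 + 8 = 6) = 0 (attained at k = 0)
  C[2][0] = min over k of (A[2][0] + B[0][0] = -4 + 1 = -3, A[2][1] + B[1][0] = 7 + 8 = 15, A[2][2] + B[2][0] = 7 + 8 = 15) = -3 (attained at k = 0)
  C[2][1] = min over k of (A[2][0] + B[0][1] = -4 + 10 = 6, A[2][1] + B[1][1] = 7 + 10 = 17, A[2][2] + B[2][1] = 7 + 5 = 12) = 6 (attained at k = 0)
  C[2][2] = min over k of (A[2][0] + B[0][2] = -4 + -2 = -6, A[2][1] + B[1][2] = 7 + -2 = 5, A[2][2] + B[2][2] = 7 + 8 = 15) = -6 (attained at k = 0)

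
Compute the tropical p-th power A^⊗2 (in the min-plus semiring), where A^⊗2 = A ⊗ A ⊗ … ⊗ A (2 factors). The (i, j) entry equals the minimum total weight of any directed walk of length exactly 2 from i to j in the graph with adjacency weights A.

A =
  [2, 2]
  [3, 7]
A^⊗2 =
  [4, 4]
  [5, 5]

Each entry (A^⊗2)_ij equals the minimum over all length-2 walks i = v_0 → v_1 → … → v_2 = j of Σ_t A[v_t][v_{t+1}]. For example, for (i, j) = (0, 1) we minimise over 2 possible intermediate vertex sequences; the minimum is 4, attained along the walk 0 → 0 → 1.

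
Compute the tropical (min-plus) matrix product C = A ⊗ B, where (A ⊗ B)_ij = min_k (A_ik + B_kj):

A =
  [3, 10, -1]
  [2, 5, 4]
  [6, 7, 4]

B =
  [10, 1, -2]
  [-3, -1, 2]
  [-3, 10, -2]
A ⊗ B =
  [-4, 4, -3]
  [1, 3, 0]
  [1, 6, 2]

Apply the min-plus product entry-by-entry:
  C[0][0] = min over k of (A[0][0] + B[0][0] = 3 + 10 = 13, A[0][1] + B[1][0] = 10 + -3 = 7, A[0][2] + B[2][0] = -1 + -3 = -4) = -4 (attained at k = 2)
  C[0][1] = min over k of (A[0][0] + B[0][1] = 3 + 1 = 4, A[0][1] + B[1][1] = 10 + -1 = 9, A[0][2] + B[2][1] = -1 + 10 = 9) = 4 (attained at k = 0)
  C[0][2] = min over k of (A[0][0] + B[0][2] = 3 + -2 = 1, A[0][1] + B[1][2] = 10 + 2 = 12, A[0][2] + B[2][2] = -1 + -2 = -3) = -3 (attained at k = 2)
  C[1][0] = min over k of (A[1][0] + B[0][0] = 2 + 10 = 12, A[1][1] + B[1][0] = 5 + -3 = 2, A[1][2] + B[2][0] = 4 + -3 = 1) = 1 (attained at k = 2)
  C[1][1] = min over k of (A[1][0] + B[0][1] = 2 + 1 = 3, A[1][1] + B[1][1] = 5 + -1 = 4, A[1][2] + B[2][1] = 4 + 10 = 14) = 3 (attained at k = 0)
  C[1][2] = min over k of (A[1][0] + B[0][2] = 2 + -2 = 0, A[1][1] + B[1][2] = 5 + 2 = 7, A[1][2] + B[2][2] = 4 + -2 = 2) = 0 (attained at k = 0)
  C[2][0] = min over k of (A[2][0] + B[0][0] = 6 + 10 = 16, A[2][1] + B[1][0] = 7 + -3 = 4, A[2][2] + B[2][0] = 4 + -3 = 1) = 1 (attained at k = 2)
  C[2][1] = min over k of (A[2][0] + B[0][1] = 6 + 1 = 7, A[2][1] + B[1][1] = 7 + -1 = 6, A[2][2] + B[2][1] = 4 + 10 = 14) = 6 (attained at k = 1)
  C[2][2] = min over k of (A[2][0] + B[0][2] = 6 + -2 = 4, A[2][1] + B[1][2] = 7 + 2 = 9, A[2][2] + B[2][2] = 4 + -2 = 2) = 2 (attained at k = 2)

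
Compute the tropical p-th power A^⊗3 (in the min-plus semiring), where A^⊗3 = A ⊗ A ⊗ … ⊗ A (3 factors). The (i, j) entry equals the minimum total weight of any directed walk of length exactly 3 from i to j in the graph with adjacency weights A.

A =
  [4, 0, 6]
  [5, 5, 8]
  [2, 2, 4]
A^⊗3 =
  [9, 5, 11]
  [10, 9, 13]
  [7, 6, 10]

Each entry (A^⊗3)_ij equals the minimum over all length-3 walks i = v_0 → v_1 → … → v_3 = j of Σ_t A[v_t][v_{t+1}]. For example, for (i, j) = (0, 2) we minimise over 9 possible intermediate vertex sequences; the minimum is 11, attained along the walk 0 → 1 → 0 → 2.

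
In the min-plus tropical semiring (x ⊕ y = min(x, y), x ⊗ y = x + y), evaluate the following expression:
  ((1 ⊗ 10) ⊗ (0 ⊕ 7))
((1 ⊗ 10) ⊗ (0 ⊕ 7)) = 11

Expand innermost to outermost. Recall ⊕ takes the minimum of its arguments and ⊗ takes their sum. Working out the expression ((1 ⊗ 10) ⊗ (0 ⊕ 7)) gives 11.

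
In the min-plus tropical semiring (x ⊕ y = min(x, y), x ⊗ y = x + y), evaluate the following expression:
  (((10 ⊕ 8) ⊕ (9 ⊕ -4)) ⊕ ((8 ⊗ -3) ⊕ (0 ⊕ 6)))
(((10 ⊕ 8) ⊕ (9 ⊕ -4)) ⊕ ((8 ⊗ -3) ⊕ (0 ⊕ 6))) = -4

Expand innermost to outermost. Recall ⊕ takes the minimum of its arguments and ⊗ takes their sum. Working out the expression (((10 ⊕ 8) ⊕ (9 ⊕ -4)) ⊕ ((8 ⊗ -3) ⊕ (0 ⊕ 6))) gives -4.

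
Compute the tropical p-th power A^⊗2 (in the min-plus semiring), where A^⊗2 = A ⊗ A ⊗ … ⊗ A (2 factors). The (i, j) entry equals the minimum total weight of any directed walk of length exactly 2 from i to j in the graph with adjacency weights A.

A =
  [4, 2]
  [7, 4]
A^⊗2 =
  [8, 6]
  [11, 8]

Each entry (A^⊗2)_ij equals the minimum over all length-2 walks i = v_0 → v_1 → … → v_2 = j of Σ_t A[v_t][v_{t+1}]. For example, for (i, j) = (0, 1) we minimise over 2 possible intermediate vertex sequences; the minimum is 6, attained along the walk 0 → 0 → 1.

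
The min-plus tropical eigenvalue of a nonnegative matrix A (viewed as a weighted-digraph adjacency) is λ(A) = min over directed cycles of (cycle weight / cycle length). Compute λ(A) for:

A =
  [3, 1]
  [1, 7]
λ(A) = 1

Enumerate directed cycles and compute their means (weight / length). Sample:
  cycle 0 → 0: weight = 3, length = 1, mean = 3/1 ≈ 3.000
  cycle 1 → 1: weight = 7, length = 1, mean = 7/1 ≈ 7.000
  cycle 0 → 1 → 0: weight = 2, length = 2, mean = 2/2 ≈ 1.000
  cycle 1 → 0 → 1: weight = 2, length = 2, mean = 2/2 ≈ 1.000
Minimum mean = 1.000, attained e.g. along the cycle 0 → 1 → 0 with weight 2 and length 2. So λ(A) = 2/2 = 1.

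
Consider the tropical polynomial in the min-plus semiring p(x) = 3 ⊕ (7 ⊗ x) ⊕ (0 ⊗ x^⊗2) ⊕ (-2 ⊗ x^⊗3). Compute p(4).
p(4) = 3

A tropical monomial a ⊗ x^⊗i evaluates to a + i · x. Evaluating each term at x = 4:
  Term 0 contributes 3 + 0 · 4 = 3
  Term 1 contributes 7 + 1 · 4 = 11
  Term 2 contributes 0 + 2 · 4 = 8
  Term 3 contributes -2 + 3 · 4 = 10
p(4) = ⊕ of these = min[3, 11, 8, 10] = 3.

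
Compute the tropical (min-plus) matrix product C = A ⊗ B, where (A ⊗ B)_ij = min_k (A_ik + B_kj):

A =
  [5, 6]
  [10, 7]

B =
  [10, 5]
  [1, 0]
A ⊗ B =
  [7, 6]
  [8, 7]

Apply the min-plus product entry-by-entry:
  C[0][0] = min over k of (A[0][0] + B[0][0] = 5 + 10 = 15, A[0][1] + B[1][0] = 6 + 1 = 7) = 7 (attained at k = 1)
  C[0][1] = min over k of (A[0][0] + B[0][1] = 5 + 5 = 10, A[0][1] + B[1][1] = 6 + 0 = 6) = 6 (attained at k = 1)
  C[1][0] = min over k of (A[1][0] + B[0][0] = 10 + 10 = 20, A[1][1] + B[1][0] = 7 + 1 = 8) = 8 (attained at k = 1)
  C[1][1] = min over k of (A[1][0] + B[0][1] = 10 + 5 = 15, A[1][1] + B[1][1] = 7 + 0 = 7) = 7 (attained at k = 1)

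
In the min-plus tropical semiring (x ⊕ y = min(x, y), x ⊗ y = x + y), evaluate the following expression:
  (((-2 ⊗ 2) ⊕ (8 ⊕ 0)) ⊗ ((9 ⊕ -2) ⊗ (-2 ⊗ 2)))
(((-2 ⊗ 2) ⊕ (8 ⊕ 0)) ⊗ ((9 ⊕ -2) ⊗ (-2 ⊗ 2))) = -2

Expand innermost to outermost. Recall ⊕ takes the minimum of its arguments and ⊗ takes their sum. Working out the expression (((-2 ⊗ 2) ⊕ (8 ⊕ 0)) ⊗ ((9 ⊕ -2) ⊗ (-2 ⊗ 2))) gives -2.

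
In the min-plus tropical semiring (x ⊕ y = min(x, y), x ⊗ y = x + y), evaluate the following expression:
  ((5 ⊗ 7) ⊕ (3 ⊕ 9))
((5 ⊗ 7) ⊕ (3 ⊕ 9)) = 3

Expand innermost to outermost. Recall ⊕ takes the minimum of its arguments and ⊗ takes their sum. Working out the expression ((5 ⊗ 7) ⊕ (3 ⊕ 9)) gives 3.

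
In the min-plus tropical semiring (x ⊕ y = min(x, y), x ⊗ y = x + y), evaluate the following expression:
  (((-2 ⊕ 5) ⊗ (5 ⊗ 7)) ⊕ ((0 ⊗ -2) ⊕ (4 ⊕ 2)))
(((-2 ⊕ 5) ⊗ (5 ⊗ 7)) ⊕ ((0 ⊗ -2) ⊕ (4 ⊕ 2))) = -2

Expand innermost to outermost. Recall ⊕ takes the minimum of its arguments and ⊗ takes their sum. Working out the expression (((-2 ⊕ 5) ⊗ (5 ⊗ 7)) ⊕ ((0 ⊗ -2) ⊕ (4 ⊕ 2))) gives -2.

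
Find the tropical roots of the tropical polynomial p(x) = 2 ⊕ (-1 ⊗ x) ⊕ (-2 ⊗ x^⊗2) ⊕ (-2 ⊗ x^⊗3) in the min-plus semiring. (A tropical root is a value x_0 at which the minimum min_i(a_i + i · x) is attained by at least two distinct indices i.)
Roots: {0, 1, 3}

Each tropical root is a break point of the lower envelope of the lines y = a_i + i · x (there are 4 lines, with slopes 0, 1, ..., 3). Only the lines that attain the minimum somewhere contribute to roots; other lines are dominated. Here the surviving (envelope) indices are i = 3, i = 2, i = 1, i = 0.
Intersections between consecutive envelope lines give the roots: for adjacent envelope indices i < j the intersection is x = (a_i − a_j) / (j − i). Reading off the sorted break points: {0, 1, 3}.
Verification: at each break x_0, at least two indices attain the minimum of min_i(a_i + i · x_0).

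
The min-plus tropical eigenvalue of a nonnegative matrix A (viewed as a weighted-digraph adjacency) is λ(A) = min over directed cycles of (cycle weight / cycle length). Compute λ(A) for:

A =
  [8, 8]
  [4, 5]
λ(A) = 5

Enumerate directed cycles and compute their means (weight / length). Sample:
  cycle 0 → 0: weight = 8, length = 1, mean = 8/1 ≈ 8.000
  cycle 1 → 1: weight = 5, length = 1, mean = 5/1 ≈ 5.000
  cycle 0 → 1 → 0: weight = 12, length = 2, mean = 12/2 ≈ 6.000
  cycle 1 → 0 → 1: weight = 12, length = 2, mean = 12/2 ≈ 6.000
Minimum mean = 5.000, attained e.g. along the cycle 1 → 1 with weight 5 and length 1. So λ(A) = 5/1 = 5.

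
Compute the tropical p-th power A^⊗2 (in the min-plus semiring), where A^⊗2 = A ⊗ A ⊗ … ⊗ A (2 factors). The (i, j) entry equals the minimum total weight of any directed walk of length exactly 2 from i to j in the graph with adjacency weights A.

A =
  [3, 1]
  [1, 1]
A^⊗2 =
  [2, 2]
  [2, 2]

Each entry (A^⊗2)_ij equals the minimum over all length-2 walks i = v_0 → v_1 → … → v_2 = j of Σ_t A[v_t][v_{t+1}]. For example, for (i, j) = (0, 1) we minimise over 2 possible intermediate vertex sequences; the minimum is 2, attained along the walk 0 → 1 → 1.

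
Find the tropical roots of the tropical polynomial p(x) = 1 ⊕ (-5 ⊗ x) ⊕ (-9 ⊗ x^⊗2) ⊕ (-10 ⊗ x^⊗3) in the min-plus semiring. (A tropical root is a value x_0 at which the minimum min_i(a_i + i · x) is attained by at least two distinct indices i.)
Roots: {1, 4, 6}

Each tropical root is a break point of the lower envelope of the lines y = a_i + i · x (there are 4 lines, with slopes 0, 1, ..., 3). Only the lines that attain the minimum somewhere contribute to roots; other lines are dominated. Here the surviving (envelope) indices are i = 3, i = 2, i = 1, i = 0.
Intersections between consecutive envelope lines give the roots: for adjacent envelope indices i < j the intersection is x = (a_i − a_j) / (j − i). Reading off the sorted break points: {1, 4, 6}.
Verification: at each break x_0, at least two indices attain the minimum of min_i(a_i + i · x_0).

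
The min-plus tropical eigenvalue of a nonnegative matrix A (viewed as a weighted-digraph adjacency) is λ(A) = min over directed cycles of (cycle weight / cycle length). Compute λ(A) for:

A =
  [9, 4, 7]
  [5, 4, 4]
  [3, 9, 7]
λ(A) = 11/3

Enumerate directed cycles and compute their means (weight / length). Sample:
  cycle 0 → 0: weight = 9, length = 1, mean = 9/1 ≈ 9.000
  cycle 1 → 1: weight = 4, length = 1, mean = 4/1 ≈ 4.000
  cycle 2 → 2: weight = 7, length = 1, mean = 7/1 ≈ 7.000
  cycle 0 → 1 → 0: weight = 9, length = 2, mean = 9/2 ≈ 4.500
  cycle 0 → 2 → 0: weight = 10, length = 2, mean = 10/2 ≈ 5.000
  cycle 1 → 0 → 1: weight = 9, length = 2, mean = 9/2 ≈ 4.500
Minimum mean = 3.667, attained e.g. along the cycle 0 → 1 → 2 → 0 with weight 11 and length 3. So λ(A) = 11/3 = 11/3.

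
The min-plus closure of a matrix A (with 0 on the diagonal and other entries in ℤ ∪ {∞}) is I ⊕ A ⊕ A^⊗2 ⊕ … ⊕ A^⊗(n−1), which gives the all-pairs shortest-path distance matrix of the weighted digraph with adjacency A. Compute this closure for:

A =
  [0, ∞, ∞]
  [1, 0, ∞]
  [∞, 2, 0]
Closure =
  [0, ∞, ∞]
  [1, 0, ∞]
  [3, 2, 0]

This is the Floyd-Warshall all-pairs shortest-path computation. For each intermediate vertex k = 0, 1, …, 2, update dist[i][j] ← min(dist[i][j], dist[i][k] + dist[k][j]). The final matrix gives, for each (i, j), the minimum total weight of any directed path from i to j (possibly empty when i = j).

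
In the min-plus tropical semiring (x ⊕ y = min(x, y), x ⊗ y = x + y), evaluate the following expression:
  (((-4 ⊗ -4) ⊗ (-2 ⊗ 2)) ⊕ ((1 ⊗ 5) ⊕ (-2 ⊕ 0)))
(((-4 ⊗ -4) ⊗ (-2 ⊗ 2)) ⊕ ((1 ⊗ 5) ⊕ (-2 ⊕ 0))) = -8

Expand innermost to outermost. Recall ⊕ takes the minimum of its arguments and ⊗ takes their sum. Working out the expression (((-4 ⊗ -4) ⊗ (-2 ⊗ 2)) ⊕ ((1 ⊗ 5) ⊕ (-2 ⊕ 0))) gives -8.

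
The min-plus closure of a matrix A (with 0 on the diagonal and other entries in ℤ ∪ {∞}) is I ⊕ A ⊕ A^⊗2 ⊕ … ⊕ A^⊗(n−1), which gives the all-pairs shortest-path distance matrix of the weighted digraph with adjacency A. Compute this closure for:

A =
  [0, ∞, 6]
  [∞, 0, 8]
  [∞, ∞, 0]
Closure =
  [0, ∞, 6]
  [∞, 0, 8]
  [∞, ∞, 0]

This is the Floyd-Warshall all-pairs shortest-path computation. For each intermediate vertex k = 0, 1, …, 2, update dist[i][j] ← min(dist[i][j], dist[i][k] + dist[k][j]). The final matrix gives, for each (i, j), the minimum total weight of any directed path from i to j (possibly empty when i = j).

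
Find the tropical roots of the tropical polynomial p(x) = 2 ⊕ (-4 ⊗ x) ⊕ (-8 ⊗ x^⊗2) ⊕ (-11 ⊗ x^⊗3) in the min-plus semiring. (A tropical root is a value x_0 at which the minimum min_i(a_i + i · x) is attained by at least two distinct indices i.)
Roots: {3, 4, 6}

Each tropical root is a break point of the lower envelope of the lines y = a_i + i · x (there are 4 lines, with slopes 0, 1, ..., 3). Only the lines that attain the minimum somewhere contribute to roots; other lines are dominated. Here the surviving (envelope) indices are i = 3, i = 2, i = 1, i = 0.
Intersections between consecutive envelope lines give the roots: for adjacent envelope indices i < j the intersection is x = (a_i − a_j) / (j − i). Reading off the sorted break points: {3, 4, 6}.
Verification: at each break x_0, at least two indices attain the minimum of min_i(a_i + i · x_0).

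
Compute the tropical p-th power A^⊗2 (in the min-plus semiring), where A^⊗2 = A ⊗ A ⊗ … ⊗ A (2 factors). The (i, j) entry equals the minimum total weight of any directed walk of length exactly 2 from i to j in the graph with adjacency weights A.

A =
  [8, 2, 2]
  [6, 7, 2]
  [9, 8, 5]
A^⊗2 =
  [8, 9, 4]
  [11, 8, 7]
  [14, 11, 10]

Each entry (A^⊗2)_ij equals the minimum over all length-2 walks i = v_0 → v_1 → … → v_2 = j of Σ_t A[v_t][v_{t+1}]. For example, for (i, j) = (0, 2) we minimise over 3 possible intermediate vertex sequences; the minimum is 4, attained along the walk 0 → 1 → 2.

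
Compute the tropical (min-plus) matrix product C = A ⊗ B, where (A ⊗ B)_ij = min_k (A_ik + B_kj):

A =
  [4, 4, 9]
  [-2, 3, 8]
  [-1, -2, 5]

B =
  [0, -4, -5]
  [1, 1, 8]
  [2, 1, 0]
A ⊗ B =
  [4, 0, -1]
  [-2, -6, -7]
  [-1, -5, -6]

Apply the min-plus product entry-by-entry:
  C[0][0] = min over k of (A[0][0] + B[0][0] = 4 + 0 = 4, A[0][1] + B[1][0] = 4 + 1 = 5, A[0][2] + B[2][0] = 9 + 2 = 11) = 4 (attained at k = 0)
  C[0][1] = min over k of (A[0][0] + B[0][1] = 4 + -4 = 0, A[0][1] + B[1][1] = 4 + 1 = 5, A[0][2] + B[2][1] = 9 + 1 = 10) = 0 (attained at k = 0)
  C[0][2] = min over k of (A[0][0] + B[0][2] = 4 + -5 = -1, A[0][1] + B[1][2] = 4 + 8 = 12, A[0][2] + B[2][2] = 9 + 0 = 9) = -1 (attained at k = 0)
  C[1][0] = min over k of (A[1][0] + B[0][0] = -2 + 0 = -2, A[1][1] + B[1][0] = 3 + 1 = 4, A[1][2] + B[2][0] = 8 + 2 = 10) = -2 (attained at k = 0)
  C[1][1] = min over k of (A[1][0] + B[0][1] = -2 + -4 = -6, A[1][1] + B[1][1] = 3 + 1 = 4, A[1][2] + B[2][1] = 8 + 1 = 9) = -6 (attained at k = 0)
  C[1][2] = min over k of (A[1][0] + B[0][2] = -2 + -5 = -7, A[1][1] + B[1][2] = 3 + 8 = 11, A[1][2] + B[2][2] = 8 + 0 = 8) = -7 (attained at k = 0)
  C[2][0] = min over k of (A[2][0] + B[0][0] = -1 + 0 = -1, A[2][1] + B[1][0] = -2 + 1 = -1, A[2][2] + B[2][0] = 5 + 2 = 7) = -1 (attained at k = 0)
  C[2][1] = min over k of (A[2][0] + B[0][1] = -1 + -4 = -5, A[2][1] + B[1][1] = -2 + 1 = -1, A[2][2] + B[2][1] = 5 + 1 = 6) = -5 (attained at k = 0)
  C[2][2] = min over k of (A[2][0] + B[0][2] = -1 + -5 = -6, A[2][1] + B[1][2] = -2 + 8 = 6, A[2][2] + B[2][2] = 5 + 0 = 5) = -6 (attained at k = 0)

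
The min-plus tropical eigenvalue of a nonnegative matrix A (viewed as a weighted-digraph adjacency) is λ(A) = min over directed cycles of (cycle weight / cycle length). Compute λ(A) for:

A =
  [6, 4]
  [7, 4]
λ(A) = 4

Enumerate directed cycles and compute their means (weight / length). Sample:
  cycle 0 → 0: weight = 6, length = 1, mean = 6/1 ≈ 6.000
  cycle 1 → 1: weight = 4, length = 1, mean = 4/1 ≈ 4.000
  cycle 0 → 1 → 0: weight = 11, length = 2, mean = 11/2 ≈ 5.500
  cycle 1 → 0 → 1: weight = 11, length = 2, mean = 11/2 ≈ 5.500
Minimum mean = 4.000, attained e.g. along the cycle 1 → 1 with weight 4 and length 1. So λ(A) = 4/1 = 4.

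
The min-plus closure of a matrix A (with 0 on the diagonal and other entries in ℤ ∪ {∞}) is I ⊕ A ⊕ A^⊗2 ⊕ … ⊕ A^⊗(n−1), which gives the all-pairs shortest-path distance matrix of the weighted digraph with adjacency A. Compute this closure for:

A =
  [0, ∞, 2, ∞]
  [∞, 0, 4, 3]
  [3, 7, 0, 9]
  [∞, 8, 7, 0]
Closure =
  [0, 9, 2, 11]
  [7, 0, 4, 3]
  [3, 7, 0, 9]
  [10, 8, 7, 0]

This is the Floyd-Warshall all-pairs shortest-path computation. For each intermediate vertex k = 0, 1, …, 3, update dist[i][j] ← min(dist[i][j], dist[i][k] + dist[k][j]). The final matrix gives, for each (i, j), the minimum total weight of any directed path from i to j (possibly empty when i = j).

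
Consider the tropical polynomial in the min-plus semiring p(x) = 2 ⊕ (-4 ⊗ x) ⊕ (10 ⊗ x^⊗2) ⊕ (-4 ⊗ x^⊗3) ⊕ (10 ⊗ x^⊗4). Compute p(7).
p(7) = 2

A tropical monomial a ⊗ x^⊗i evaluates to a + i · x. Evaluating each term at x = 7:
  Term 0 contributes 2 + 0 · 7 = 2
  Term 1 contributes -4 + 1 · 7 = 3
  Term 2 contributes 10 + 2 · 7 = 24
  Term 3 contributes -4 + 3 · 7 = 17
  Term 4 contributes 10 + 4 · 7 = 38
p(7) = ⊕ of these = min[2, 3, 24, 17, 38] = 2.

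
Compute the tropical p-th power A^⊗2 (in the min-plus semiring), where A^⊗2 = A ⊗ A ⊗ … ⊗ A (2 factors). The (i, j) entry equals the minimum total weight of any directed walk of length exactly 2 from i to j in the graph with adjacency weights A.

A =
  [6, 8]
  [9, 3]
A^⊗2 =
  [12, 11]
  [12, 6]

Each entry (A^⊗2)_ij equals the minimum over all length-2 walks i = v_0 → v_1 → … → v_2 = j of Σ_t A[v_t][v_{t+1}]. For example, for (i, j) = (0, 1) we minimise over 2 possible intermediate vertex sequences; the minimum is 11, attained along the walk 0 → 1 → 1.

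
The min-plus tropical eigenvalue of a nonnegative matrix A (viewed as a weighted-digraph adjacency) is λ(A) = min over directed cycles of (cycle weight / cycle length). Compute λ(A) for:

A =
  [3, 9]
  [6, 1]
λ(A) = 1

Enumerate directed cycles and compute their means (weight / length). Sample:
  cycle 0 → 0: weight = 3, length = 1, mean = 3/1 ≈ 3.000
  cycle 1 → 1: weight = 1, length = 1, mean = 1/1 ≈ 1.000
  cycle 0 → 1 → 0: weight = 15, length = 2, mean = 15/2 ≈ 7.500
  cycle 1 → 0 → 1: weight = 15, length = 2, mean = 15/2 ≈ 7.500
Minimum mean = 1.000, attained e.g. along the cycle 1 → 1 with weight 1 and length 1. So λ(A) = 1/1 = 1.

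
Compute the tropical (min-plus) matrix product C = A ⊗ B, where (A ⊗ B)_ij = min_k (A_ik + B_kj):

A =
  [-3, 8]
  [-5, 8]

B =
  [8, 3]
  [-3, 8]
A ⊗ B =
  [5, 0]
  [3, -2]

Apply the min-plus product entry-by-entry:
  C[0][0] = min over k of (A[0][0] + B[0][0] = -3 + 8 = 5, A[0][1] + B[1][0] = 8 + -3 = 5) = 5 (attained at k = 0)
  C[0][1] = min over k of (A[0][0] + B[0][1] = -3 + 3 = 0, A[0][1] + B[1][1] = 8 + 8 = 16) = 0 (attained at k = 0)
  C[1][0] = min over k of (A[1][0] + B[0][0] = -5 + 8 = 3, A[1][1] + B[1][0] = 8 + -3 = 5) = 3 (attained at k = 0)
  C[1][1] = min over k of (A[1][0] + B[0][1] = -5 + 3 = -2, A[1][1] + B[1][1] = 8 + 8 = 16) = -2 (attained at k = 0)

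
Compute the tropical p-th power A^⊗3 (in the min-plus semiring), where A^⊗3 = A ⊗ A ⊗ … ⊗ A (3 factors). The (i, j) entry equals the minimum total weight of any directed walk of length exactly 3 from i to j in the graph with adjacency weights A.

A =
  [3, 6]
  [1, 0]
A^⊗3 =
  [7, 6]
  [1, 0]

Each entry (A^⊗3)_ij equals the minimum over all length-3 walks i = v_0 → v_1 → … → v_3 = j of Σ_t A[v_t][v_{t+1}]. For example, for (i, j) = (0, 1) we minimise over 4 possible intermediate vertex sequences; the minimum is 6, attained along the walk 0 → 1 → 1 → 1.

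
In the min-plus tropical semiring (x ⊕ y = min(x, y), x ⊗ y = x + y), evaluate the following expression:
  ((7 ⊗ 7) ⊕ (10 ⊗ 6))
((7 ⊗ 7) ⊕ (10 ⊗ 6)) = 14

Expand innermost to outermost. Recall ⊕ takes the minimum of its arguments and ⊗ takes their sum. Working out the expression ((7 ⊗ 7) ⊕ (10 ⊗ 6)) gives 14.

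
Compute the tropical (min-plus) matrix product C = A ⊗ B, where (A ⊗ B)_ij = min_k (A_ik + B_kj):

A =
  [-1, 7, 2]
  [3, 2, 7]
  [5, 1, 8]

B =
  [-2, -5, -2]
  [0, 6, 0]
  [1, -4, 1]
A ⊗ B =
  [-3, -6, -3]
  [1, -2, 1]
  [1, 0, 1]

Apply the min-plus product entry-by-entry:
  C[0][0] = min over k of (A[0][0] + B[0][0] = -1 + -2 = -3, A[0][1] + B[1][0] = 7 + 0 = 7, A[0][2] + B[2][0] = 2 + 1 = 3) = -3 (attained at k = 0)
  C[0][1] = min over k of (A[0][0] + B[0][1] = -1 + -5 = -6, A[0][1] + B[1][1] = 7 + 6 = 13, A[0][2] + B[2][1] = 2 + -4 = -2) = -6 (attained at k = 0)
  C[0][2] = min over k of (A[0][0] + B[0][2] = -1 + -2 = -3, A[0][1] + B[1][2] = 7 + 0 = 7, A[0][2] + B[2][2] = 2 + 1 = 3) = -3 (attained at k = 0)
  C[1][0] = min over k of (A[1][0] + B[0][0] = 3 + -2 = 1, A[1][1] + B[1][0] = 2 + 0 = 2, A[1][2] + B[2][0] = 7 + 1 = 8) = 1 (attained at k = 0)
  C[1][1] = min over k of (A[1][0] + B[0][1] = 3 + -5 = -2, A[1][1] + B[1][1] = 2 + 6 = 8, A[1][2] + B[2][1] = 7 + -4 = 3) = -2 (attained at k = 0)
  C[1][2] = min over k of (A[1][0] + B[0][2] = 3 + -2 = 1, A[1][1] + B[1][2] = 2 + 0 = 2, A[1][2] + B[2][2] = 7 + 1 = 8) = 1 (attained at k = 0)
  C[2][0] = min over k of (A[2][0] + B[0][0] = 5 + -2 = 3, A[2][1] + B[1][0] = 1 + 0 = 1, A[2][2] + B[2][0] = 8 + 1 = 9) = 1 (attained at k = 1)
  C[2][1] = min over k of (A[2][0] + B[0][1] = 5 + -5 = 0, A[2][1] + B[1][1] = 1 + 6 = 7, A[2][2] + B[2][1] = 8 + -4 = 4) = 0 (attained at k = 0)
  C[2][2] = min over k of (A[2][0] + B[0][2] = 5 + -2 = 3, A[2][1] + B[1][2] = 1 + 0 = 1, A[2][2] + B[2][2] = 8 + 1 = 9) = 1 (attained at k = 1)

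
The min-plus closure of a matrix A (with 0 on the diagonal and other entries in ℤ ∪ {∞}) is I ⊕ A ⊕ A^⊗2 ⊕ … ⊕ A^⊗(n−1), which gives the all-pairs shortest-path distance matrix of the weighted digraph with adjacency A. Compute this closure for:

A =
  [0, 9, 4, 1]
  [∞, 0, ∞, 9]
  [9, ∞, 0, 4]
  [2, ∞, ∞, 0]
Closure =
  [0, 9, 4, 1]
  [11, 0, 15, 9]
  [6, 15, 0, 4]
  [2, 11, 6, 0]

This is the Floyd-Warshall all-pairs shortest-path computation. For each intermediate vertex k = 0, 1, …, 3, update dist[i][j] ← min(dist[i][j], dist[i][k] + dist[k][j]). The final matrix gives, for each (i, j), the minimum total weight of any directed path from i to j (possibly empty when i = j).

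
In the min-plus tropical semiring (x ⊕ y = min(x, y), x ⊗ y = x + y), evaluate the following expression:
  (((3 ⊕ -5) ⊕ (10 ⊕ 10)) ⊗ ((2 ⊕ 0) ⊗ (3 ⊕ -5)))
(((3 ⊕ -5) ⊕ (10 ⊕ 10)) ⊗ ((2 ⊕ 0) ⊗ (3 ⊕ -5))) = -10

Expand innermost to outermost. Recall ⊕ takes the minimum of its arguments and ⊗ takes their sum. Working out the expression (((3 ⊕ -5) ⊕ (10 ⊕ 10)) ⊗ ((2 ⊕ 0) ⊗ (3 ⊕ -5))) gives -10.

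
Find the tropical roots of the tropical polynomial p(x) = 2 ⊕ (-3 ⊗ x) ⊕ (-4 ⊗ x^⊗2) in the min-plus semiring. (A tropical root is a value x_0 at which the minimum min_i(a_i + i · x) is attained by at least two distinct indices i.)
Roots: {1, 5}

Each tropical root is a break point of the lower envelope of the lines y = a_i + i · x (there are 3 lines, with slopes 0, 1, ..., 2). Only the lines that attain the minimum somewhere contribute to roots; other lines are dominated. Here the surviving (envelope) indices are i = 2, i = 1, i = 0.
Intersections between consecutive envelope lines give the roots: for adjacent envelope indices i < j the intersection is x = (a_i − a_j) / (j − i). Reading off the sorted break points: {1, 5}.
Verification: at each break x_0, at least two indices attain the minimum of min_i(a_i + i · x_0).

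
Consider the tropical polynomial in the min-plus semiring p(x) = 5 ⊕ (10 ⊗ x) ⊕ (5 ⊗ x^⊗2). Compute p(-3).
p(-3) = -1

A tropical monomial a ⊗ x^⊗i evaluates to a + i · x. Evaluating each term at x = -3:
  Term 0 contributes 5 + 0 · -3 = 5
  Term 1 contributes 10 + 1 · -3 = 7
  Term 2 contributes 5 + 2 · -3 = -1
p(-3) = ⊕ of these = min[5, 7, -1] = -1.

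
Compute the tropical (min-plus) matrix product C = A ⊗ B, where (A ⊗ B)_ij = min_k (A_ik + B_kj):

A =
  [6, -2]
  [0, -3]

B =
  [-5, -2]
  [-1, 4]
A ⊗ B =
  [-3, 2]
  [-5, -2]

Apply the min-plus product entry-by-entry:
  C[0][0] = min over k of (A[0][0] + B[0][0] = 6 + -5 = 1, A[0][1] + B[1][0] = -2 + -1 = -3) = -3 (attained at k = 1)
  C[0][1] = min over k of (A[0][0] + B[0][1] = 6 + -2 = 4, A[0][1] + B[1][1] = -2 + 4 = 2) = 2 (attained at k = 1)
  C[1][0] = min over k of (A[1][0] + B[0][0] = 0 + -5 = -5, A[1][1] + B[1][0] = -3 + -1 = -4) = -5 (attained at k = 0)
  C[1][1] = min over k of (A[1][0] + B[0][1] = 0 + -2 = -2, A[1][1] + B[1][1] = -3 + 4 = 1) = -2 (attained at k = 0)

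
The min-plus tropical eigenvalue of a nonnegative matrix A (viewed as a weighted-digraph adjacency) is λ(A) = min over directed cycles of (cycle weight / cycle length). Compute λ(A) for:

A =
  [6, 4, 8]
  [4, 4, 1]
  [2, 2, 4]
λ(A) = 3/2

Enumerate directed cycles and compute their means (weight / length). Sample:
  cycle 0 → 0: weight = 6, length = 1, mean = 6/1 ≈ 6.000
  cycle 1 → 1: weight = 4, length = 1, mean = 4/1 ≈ 4.000
  cycle 2 → 2: weight = 4, length = 1, mean = 4/1 ≈ 4.000
  cycle 0 → 1 → 0: weight = 8, length = 2, mean = 8/2 ≈ 4.000
  cycle 0 → 2 → 0: weight = 10, length = 2, mean = 10/2 ≈ 5.000
  cycle 1 → 0 → 1: weight = 8, length = 2, mean = 8/2 ≈ 4.000
Minimum mean = 1.500, attained e.g. along the cycle 1 → 2 → 1 with weight 3 and length 2. So λ(A) = 3/2 = 3/2.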